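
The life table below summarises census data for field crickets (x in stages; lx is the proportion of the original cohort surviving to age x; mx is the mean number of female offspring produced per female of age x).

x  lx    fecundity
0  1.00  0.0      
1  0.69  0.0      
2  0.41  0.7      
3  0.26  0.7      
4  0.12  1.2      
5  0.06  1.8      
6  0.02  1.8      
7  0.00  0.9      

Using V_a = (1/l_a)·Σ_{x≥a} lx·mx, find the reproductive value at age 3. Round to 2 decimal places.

1.81

lx·mx for x ≥ 3: 0.182, 0.144, 0.108, 0.036, 0 → sum = 0.47
V_3 = 0.47 / l_3 = 0.47 / 0.26 = 1.807692… → 1.81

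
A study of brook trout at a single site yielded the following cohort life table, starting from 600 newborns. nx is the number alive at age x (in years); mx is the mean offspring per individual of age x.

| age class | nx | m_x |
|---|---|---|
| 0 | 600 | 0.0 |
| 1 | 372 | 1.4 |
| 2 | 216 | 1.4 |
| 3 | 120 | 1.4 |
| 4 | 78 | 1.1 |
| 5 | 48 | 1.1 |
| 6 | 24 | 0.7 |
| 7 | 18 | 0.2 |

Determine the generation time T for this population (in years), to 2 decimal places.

2.05

lx = nx/n0 = nx/600: 1, 0.62, 0.36, 0.2, 0.13, 0.08, 0.04, 0.03
lx·mx: 0, 0.868, 0.504, 0.28, 0.143, 0.088, 0.028, 0.006 → R0 = 1.917
x·lx·mx: 0, 0.868, 1.008, 0.84, 0.572, 0.44, 0.168, 0.042 → Σ = 3.938
T = 3.938 / 1.917 = 2.054251… → 2.05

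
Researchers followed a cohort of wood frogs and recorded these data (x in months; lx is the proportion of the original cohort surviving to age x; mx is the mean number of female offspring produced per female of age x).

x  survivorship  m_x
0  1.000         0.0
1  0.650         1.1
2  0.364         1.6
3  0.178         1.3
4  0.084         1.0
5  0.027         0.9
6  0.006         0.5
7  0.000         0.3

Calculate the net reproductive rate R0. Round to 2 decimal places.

lx·mx by age: 0, 0.715, 0.5824, 0.2314, 0.084, 0.0243, 0.003, 0
R0 = Σ lx·mx = 1.6401 → 1.64

1.64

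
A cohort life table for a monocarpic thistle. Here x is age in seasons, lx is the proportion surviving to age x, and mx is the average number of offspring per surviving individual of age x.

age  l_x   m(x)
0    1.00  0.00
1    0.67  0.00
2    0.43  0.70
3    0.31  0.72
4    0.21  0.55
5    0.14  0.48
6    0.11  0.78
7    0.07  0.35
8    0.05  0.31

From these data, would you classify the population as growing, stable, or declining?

declining

R0 = Σ lx·mx = 0 + 0 + 0.301 + 0.2232 + 0.1155 + 0.0672 + 0.0858 + 0.0245 + 0.0155 = 0.8327
R0 < 1, so the population is declining.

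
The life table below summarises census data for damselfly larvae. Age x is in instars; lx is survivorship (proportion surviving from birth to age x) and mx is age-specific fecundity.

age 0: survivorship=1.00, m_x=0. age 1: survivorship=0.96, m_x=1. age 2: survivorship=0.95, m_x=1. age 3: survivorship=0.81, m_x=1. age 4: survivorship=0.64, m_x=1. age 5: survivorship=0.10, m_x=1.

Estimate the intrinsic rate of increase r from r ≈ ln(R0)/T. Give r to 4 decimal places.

0.5143

R0 = Σ lx·mx = 0 + 0.96 + 0.95 + 0.81 + 0.64 + 0.1 = 3.46
Σ x·lx·mx = 8.35; T = 8.35/3.46 = 2.41329…
r ≈ ln(R0)/T = ln(3.46)/2.41329… = 0.514346… → 0.5143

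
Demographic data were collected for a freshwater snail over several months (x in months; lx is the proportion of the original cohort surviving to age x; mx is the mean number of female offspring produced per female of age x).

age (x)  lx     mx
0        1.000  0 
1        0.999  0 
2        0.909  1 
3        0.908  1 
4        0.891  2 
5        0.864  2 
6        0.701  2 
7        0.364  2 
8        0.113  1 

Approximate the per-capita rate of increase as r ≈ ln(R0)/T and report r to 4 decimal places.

0.4413

R0 = Σ lx·mx = 0 + 0 + 0.909 + 0.908 + 1.782 + 1.728 + 1.402 + 0.728 + 0.113 = 7.57
Σ x·lx·mx = 34.722; T = 34.722/7.57 = 4.58679…
r ≈ ln(R0)/T = ln(7.57)/4.58679… = 0.441309… → 0.4413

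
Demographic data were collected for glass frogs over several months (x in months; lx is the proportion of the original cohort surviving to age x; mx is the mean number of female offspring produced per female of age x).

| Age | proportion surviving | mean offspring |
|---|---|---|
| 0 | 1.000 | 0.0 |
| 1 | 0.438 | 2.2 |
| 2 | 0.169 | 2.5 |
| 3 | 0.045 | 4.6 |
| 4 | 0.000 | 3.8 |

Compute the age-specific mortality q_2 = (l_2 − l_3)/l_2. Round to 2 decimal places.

q_2 = (l_2 − l_3) / l_2 = (0.169 − 0.045) / 0.169
     = 0.124 / 0.169 = 0.733728… → 0.73

0.73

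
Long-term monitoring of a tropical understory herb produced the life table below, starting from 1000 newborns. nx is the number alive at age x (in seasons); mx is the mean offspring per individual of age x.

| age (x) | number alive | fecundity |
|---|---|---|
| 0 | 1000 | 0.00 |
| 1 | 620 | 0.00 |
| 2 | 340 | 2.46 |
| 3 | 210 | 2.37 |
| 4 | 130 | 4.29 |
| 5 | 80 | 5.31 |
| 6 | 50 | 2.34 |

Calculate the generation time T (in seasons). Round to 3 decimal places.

3.379

lx = nx/n0 = nx/1000: 1, 0.62, 0.34, 0.21, 0.13, 0.08, 0.05
lx·mx: 0, 0, 0.8364, 0.4977, 0.5577, 0.4248, 0.117 → R0 = 2.4336
x·lx·mx: 0, 0, 1.6728, 1.4931, 2.2308, 2.124, 0.702 → Σ = 8.2227
T = 8.2227 / 2.4336 = 3.378821… → 3.379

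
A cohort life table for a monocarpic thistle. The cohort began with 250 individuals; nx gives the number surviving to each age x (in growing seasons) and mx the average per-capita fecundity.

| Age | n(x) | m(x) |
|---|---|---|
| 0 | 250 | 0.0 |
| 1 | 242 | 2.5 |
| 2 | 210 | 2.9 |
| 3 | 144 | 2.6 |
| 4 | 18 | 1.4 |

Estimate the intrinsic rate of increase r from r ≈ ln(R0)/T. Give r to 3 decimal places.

0.988

lx = nx/n0 = nx/250: 1, 0.968, 0.84, 0.576, 0.072
R0 = Σ lx·mx = 0 + 2.42 + 2.436 + 1.4976 + 0.1008 = 6.4544
Σ x·lx·mx = 12.188; T = 12.188/6.4544 = 1.88832…
r ≈ ln(R0)/T = ln(6.4544)/1.88832… = 0.98752… → 0.988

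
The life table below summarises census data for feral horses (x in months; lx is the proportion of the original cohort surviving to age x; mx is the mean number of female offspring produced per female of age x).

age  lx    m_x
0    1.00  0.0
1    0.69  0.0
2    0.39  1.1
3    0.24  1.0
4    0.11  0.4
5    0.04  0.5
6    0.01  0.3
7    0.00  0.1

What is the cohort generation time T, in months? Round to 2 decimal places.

lx·mx: 0, 0, 0.429, 0.24, 0.044, 0.02, 0.003, 0 → R0 = 0.736
x·lx·mx: 0, 0, 0.858, 0.72, 0.176, 0.1, 0.018, 0 → Σ = 1.872
T = 1.872 / 0.736 = 2.543478… → 2.54

2.54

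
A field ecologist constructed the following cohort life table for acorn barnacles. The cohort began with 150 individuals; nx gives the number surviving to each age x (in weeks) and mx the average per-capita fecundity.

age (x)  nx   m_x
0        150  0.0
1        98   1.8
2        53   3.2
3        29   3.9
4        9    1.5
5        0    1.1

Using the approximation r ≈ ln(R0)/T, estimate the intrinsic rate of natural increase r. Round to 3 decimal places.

0.597

lx = nx/n0 = nx/150: 1, 0.65333…, 0.35333…, 0.19333…, 0.06, 0
R0 = Σ lx·mx = 0 + 1.176… + 1.13067… + 0.754… + 0.09 + 0 = 3.150667…
Σ x·lx·mx = 6.059333…; T = 6.059333…/3.150667… = 1.92319…
r ≈ ln(R0)/T = ln(3.150667…)/1.92319… = 0.59672… → 0.597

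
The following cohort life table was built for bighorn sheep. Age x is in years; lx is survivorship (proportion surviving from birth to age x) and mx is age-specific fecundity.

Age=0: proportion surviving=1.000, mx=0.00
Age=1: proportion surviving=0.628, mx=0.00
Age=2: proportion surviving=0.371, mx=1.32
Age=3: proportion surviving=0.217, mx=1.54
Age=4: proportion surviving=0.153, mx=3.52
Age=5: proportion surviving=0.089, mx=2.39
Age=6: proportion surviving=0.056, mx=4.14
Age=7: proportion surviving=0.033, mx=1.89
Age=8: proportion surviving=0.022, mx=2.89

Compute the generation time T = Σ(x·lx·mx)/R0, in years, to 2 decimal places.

3.90

lx·mx: 0, 0, 0.48972, 0.33418, 0.53856, 0.21271, 0.23184, 0.06237, 0.06358 → R0 = 1.93296
x·lx·mx: 0, 0, 0.97944, 1.00254, 2.15424, 1.06355, 1.39104, 0.43659, 0.50864 → Σ = 7.53604
T = 7.53604 / 1.93296 = 3.898705… → 3.90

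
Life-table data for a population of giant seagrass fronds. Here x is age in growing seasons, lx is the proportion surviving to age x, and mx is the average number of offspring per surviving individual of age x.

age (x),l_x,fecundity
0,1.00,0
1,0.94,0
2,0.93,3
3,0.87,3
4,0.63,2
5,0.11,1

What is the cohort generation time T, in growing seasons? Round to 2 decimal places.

lx·mx: 0, 0, 2.79, 2.61, 1.26, 0.11 → R0 = 6.77
x·lx·mx: 0, 0, 5.58, 7.83, 5.04, 0.55 → Σ = 19
T = 19 / 6.77 = 2.806499… → 2.81

2.81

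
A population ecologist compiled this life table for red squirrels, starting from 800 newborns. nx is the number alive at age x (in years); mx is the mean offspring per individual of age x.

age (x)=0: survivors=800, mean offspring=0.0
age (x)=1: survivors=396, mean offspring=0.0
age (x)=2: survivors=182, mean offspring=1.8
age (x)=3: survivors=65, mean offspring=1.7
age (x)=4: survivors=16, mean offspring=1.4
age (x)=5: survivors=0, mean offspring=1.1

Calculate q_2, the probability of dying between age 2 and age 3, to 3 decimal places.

lx = nx/n0 = nx/800: 1, 0.495, 0.2275, 0.08125, 0.02, 0
q_2 = (l_2 − l_3) / l_2 = (0.2275 − 0.08125) / 0.2275
     = 0.14625 / 0.2275 = 0.642857… → 0.643

0.643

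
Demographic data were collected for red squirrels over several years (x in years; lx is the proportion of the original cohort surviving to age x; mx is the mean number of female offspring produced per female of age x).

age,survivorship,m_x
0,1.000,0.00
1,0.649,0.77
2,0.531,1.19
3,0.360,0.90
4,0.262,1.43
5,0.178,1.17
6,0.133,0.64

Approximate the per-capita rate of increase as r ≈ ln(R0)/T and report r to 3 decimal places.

R0 = Σ lx·mx = 0 + 0.49973 + 0.63189 + 0.324 + 0.37466 + 0.20826 + 0.08512 = 2.12366
Σ x·lx·mx = 5.78617; T = 5.78617/2.12366 = 2.72462…
r ≈ ln(R0)/T = ln(2.12366)/2.72462… = 0.27642… → 0.276

0.276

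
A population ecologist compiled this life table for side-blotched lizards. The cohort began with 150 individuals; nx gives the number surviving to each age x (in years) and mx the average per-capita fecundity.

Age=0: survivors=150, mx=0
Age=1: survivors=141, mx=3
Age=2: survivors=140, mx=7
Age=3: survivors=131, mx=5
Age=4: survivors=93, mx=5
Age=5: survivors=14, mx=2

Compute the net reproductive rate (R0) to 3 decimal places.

lx = nx/n0 = nx/150: 1, 0.94, 0.93333…, 0.87333…, 0.62, 0.09333…
lx·mx by age: 0, 2.82, 6.533333…, 4.366667…, 3.1, 0.186667…
R0 = Σ lx·mx = 17.006667… → 17.007

17.007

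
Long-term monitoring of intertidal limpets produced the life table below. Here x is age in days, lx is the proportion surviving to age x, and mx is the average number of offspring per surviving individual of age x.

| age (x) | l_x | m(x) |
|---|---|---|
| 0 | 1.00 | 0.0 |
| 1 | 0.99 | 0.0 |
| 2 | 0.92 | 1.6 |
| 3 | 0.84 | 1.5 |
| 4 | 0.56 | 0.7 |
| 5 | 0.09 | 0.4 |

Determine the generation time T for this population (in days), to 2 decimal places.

lx·mx: 0, 0, 1.472, 1.26, 0.392, 0.036 → R0 = 3.16
x·lx·mx: 0, 0, 2.944, 3.78, 1.568, 0.18 → Σ = 8.472
T = 8.472 / 3.16 = 2.681013… → 2.68

2.68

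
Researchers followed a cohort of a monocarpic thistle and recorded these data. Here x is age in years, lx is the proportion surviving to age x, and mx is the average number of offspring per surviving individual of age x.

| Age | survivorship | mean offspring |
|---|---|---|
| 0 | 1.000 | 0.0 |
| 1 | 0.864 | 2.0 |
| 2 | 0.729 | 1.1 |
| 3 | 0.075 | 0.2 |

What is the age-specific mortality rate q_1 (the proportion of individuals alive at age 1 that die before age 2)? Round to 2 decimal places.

q_1 = (l_1 − l_2) / l_1 = (0.864 − 0.729) / 0.864
     = 0.135 / 0.864 = 0.15625 → 0.16

0.16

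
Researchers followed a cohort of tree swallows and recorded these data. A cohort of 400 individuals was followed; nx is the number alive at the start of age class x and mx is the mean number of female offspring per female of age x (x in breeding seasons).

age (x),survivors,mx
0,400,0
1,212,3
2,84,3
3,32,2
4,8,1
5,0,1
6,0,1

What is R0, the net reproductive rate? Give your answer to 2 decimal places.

lx = nx/n0 = nx/400: 1, 0.53, 0.21, 0.08, 0.02, 0, 0
lx·mx by age: 0, 1.59, 0.63, 0.16, 0.02, 0, 0
R0 = Σ lx·mx = 2.4 → 2.40

2.40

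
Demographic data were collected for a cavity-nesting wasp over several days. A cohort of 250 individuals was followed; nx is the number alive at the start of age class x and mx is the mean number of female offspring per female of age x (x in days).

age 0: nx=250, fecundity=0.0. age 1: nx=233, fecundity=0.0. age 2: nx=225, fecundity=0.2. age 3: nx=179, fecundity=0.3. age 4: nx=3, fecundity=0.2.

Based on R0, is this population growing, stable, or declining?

lx = nx/n0 = nx/250: 1, 0.932, 0.9, 0.716, 0.012
R0 = Σ lx·mx = 0 + 0 + 0.18 + 0.2148 + 0.0024 = 0.3972
R0 < 1, so the population is declining.

declining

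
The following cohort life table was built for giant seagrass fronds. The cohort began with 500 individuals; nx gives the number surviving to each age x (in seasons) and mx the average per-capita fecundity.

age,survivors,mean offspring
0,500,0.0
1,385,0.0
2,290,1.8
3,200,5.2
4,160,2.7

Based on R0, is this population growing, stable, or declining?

lx = nx/n0 = nx/500: 1, 0.77, 0.58, 0.4, 0.32
R0 = Σ lx·mx = 0 + 0 + 1.044 + 2.08 + 0.864 = 3.988
R0 > 1, so the population is growing.

growing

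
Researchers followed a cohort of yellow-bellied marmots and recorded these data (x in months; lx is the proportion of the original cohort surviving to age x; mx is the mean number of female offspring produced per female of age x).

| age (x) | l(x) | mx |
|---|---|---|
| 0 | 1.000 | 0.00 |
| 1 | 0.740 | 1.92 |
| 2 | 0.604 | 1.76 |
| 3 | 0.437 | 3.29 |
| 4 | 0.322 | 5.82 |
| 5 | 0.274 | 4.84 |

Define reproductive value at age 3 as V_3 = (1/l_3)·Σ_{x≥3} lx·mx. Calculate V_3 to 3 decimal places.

10.613

lx·mx for x ≥ 3: 1.43773, 1.87404, 1.32616 → sum = 4.63793
V_3 = 4.63793 / l_3 = 4.63793 / 0.437 = 10.613112… → 10.613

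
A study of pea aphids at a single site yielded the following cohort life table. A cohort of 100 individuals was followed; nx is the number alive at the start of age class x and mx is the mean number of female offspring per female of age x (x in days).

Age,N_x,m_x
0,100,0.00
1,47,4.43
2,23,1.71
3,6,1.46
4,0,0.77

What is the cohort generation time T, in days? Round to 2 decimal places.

lx = nx/n0 = nx/100: 1, 0.47, 0.23, 0.06, 0
lx·mx: 0, 2.0821, 0.3933, 0.0876, 0 → R0 = 2.563
x·lx·mx: 0, 2.0821, 0.7866, 0.2628, 0 → Σ = 3.1315
T = 3.1315 / 2.563 = 1.22181… → 1.22

1.22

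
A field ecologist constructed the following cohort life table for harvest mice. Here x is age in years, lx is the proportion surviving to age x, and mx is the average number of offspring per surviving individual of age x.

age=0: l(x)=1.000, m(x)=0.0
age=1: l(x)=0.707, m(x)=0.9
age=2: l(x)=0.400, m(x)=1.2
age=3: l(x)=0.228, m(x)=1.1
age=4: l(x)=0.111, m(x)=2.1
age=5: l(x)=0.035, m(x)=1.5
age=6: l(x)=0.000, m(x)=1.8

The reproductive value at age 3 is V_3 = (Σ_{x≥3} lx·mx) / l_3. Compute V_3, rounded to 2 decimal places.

2.35

lx·mx for x ≥ 3: 0.2508, 0.2331, 0.0525, 0 → sum = 0.5364
V_3 = 0.5364 / l_3 = 0.5364 / 0.228 = 2.352632… → 2.35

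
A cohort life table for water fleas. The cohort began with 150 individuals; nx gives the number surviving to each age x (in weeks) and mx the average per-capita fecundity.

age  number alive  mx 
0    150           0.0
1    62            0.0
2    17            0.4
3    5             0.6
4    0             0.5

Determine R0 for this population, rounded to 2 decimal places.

lx = nx/n0 = nx/150: 1, 0.41333…, 0.11333…, 0.03333…, 0
lx·mx by age: 0, 0, 0.045333…, 0.02…, 0
R0 = Σ lx·mx = 0.065333… → 0.07

0.07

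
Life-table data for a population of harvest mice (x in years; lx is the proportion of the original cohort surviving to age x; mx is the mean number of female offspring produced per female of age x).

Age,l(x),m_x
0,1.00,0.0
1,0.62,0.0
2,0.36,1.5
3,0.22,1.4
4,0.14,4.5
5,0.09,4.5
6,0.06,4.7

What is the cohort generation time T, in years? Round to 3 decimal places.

lx·mx: 0, 0, 0.54, 0.308, 0.63, 0.405, 0.282 → R0 = 2.165
x·lx·mx: 0, 0, 1.08, 0.924, 2.52, 2.025, 1.692 → Σ = 8.241
T = 8.241 / 2.165 = 3.806467… → 3.806

3.806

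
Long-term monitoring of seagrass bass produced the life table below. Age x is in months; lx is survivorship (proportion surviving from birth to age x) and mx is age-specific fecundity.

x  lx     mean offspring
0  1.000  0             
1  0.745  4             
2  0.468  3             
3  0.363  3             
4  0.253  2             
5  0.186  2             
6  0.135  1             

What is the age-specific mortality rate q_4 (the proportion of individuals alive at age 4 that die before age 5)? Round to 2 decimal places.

q_4 = (l_4 − l_5) / l_4 = (0.253 − 0.186) / 0.253
     = 0.067 / 0.253 = 0.264822… → 0.26

0.26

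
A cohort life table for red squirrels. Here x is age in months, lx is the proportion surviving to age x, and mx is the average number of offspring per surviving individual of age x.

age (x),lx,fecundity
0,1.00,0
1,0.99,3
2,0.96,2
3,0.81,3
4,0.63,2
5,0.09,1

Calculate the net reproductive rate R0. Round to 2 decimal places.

lx·mx by age: 0, 2.97, 1.92, 2.43, 1.26, 0.09
R0 = Σ lx·mx = 8.67 → 8.67

8.67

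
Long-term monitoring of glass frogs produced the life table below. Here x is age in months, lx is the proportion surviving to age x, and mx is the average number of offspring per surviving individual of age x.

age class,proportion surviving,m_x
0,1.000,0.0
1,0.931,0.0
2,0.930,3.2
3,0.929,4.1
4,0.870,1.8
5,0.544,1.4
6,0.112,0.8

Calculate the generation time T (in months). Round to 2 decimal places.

3.04

lx·mx: 0, 0, 2.976, 3.8089, 1.566, 0.7616, 0.0896 → R0 = 9.2021
x·lx·mx: 0, 0, 5.952, 11.4267, 6.264, 3.808, 0.5376 → Σ = 27.9883
T = 27.9883 / 9.2021 = 3.041512… → 3.04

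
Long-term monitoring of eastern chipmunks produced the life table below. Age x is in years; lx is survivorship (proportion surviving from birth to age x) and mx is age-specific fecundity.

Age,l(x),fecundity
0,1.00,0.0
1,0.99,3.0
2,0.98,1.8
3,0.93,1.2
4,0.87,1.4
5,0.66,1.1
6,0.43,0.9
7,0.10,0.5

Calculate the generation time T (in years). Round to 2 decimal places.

2.55

lx·mx: 0, 2.97, 1.764, 1.116, 1.218, 0.726, 0.387, 0.05 → R0 = 8.231
x·lx·mx: 0, 2.97, 3.528, 3.348, 4.872, 3.63, 2.322, 0.35 → Σ = 21.02
T = 21.02 / 8.231 = 2.55376… → 2.55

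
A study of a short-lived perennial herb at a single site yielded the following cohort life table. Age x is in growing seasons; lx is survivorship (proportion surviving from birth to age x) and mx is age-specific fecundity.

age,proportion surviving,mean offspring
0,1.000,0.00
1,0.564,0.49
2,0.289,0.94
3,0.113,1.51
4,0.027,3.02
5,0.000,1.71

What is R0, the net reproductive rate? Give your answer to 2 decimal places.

lx·mx by age: 0, 0.27636, 0.27166, 0.17063, 0.08154, 0
R0 = Σ lx·mx = 0.80019 → 0.80

0.80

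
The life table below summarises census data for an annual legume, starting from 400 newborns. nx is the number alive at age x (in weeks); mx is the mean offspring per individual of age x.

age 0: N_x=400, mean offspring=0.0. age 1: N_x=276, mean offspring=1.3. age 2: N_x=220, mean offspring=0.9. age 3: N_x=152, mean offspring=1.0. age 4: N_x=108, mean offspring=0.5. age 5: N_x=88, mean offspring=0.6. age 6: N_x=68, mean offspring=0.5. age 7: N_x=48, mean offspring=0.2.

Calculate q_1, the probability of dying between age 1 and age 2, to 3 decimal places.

lx = nx/n0 = nx/400: 1, 0.69, 0.55, 0.38, 0.27, 0.22, 0.17, 0.12
q_1 = (l_1 − l_2) / l_1 = (0.69 − 0.55) / 0.69
     = 0.14 / 0.69 = 0.202899… → 0.203

0.203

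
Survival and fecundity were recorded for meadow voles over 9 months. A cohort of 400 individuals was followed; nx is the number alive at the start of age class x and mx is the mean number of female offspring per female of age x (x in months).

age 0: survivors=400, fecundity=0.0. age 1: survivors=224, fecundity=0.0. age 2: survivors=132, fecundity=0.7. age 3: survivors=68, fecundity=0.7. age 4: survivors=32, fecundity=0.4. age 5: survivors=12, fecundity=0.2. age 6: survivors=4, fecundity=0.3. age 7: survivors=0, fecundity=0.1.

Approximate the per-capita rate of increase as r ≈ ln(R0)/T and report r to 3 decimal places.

-0.369

lx = nx/n0 = nx/400: 1, 0.56, 0.33, 0.17, 0.08, 0.03, 0.01, 0
R0 = Σ lx·mx = 0 + 0 + 0.231 + 0.119 + 0.032 + 0.006 + 0.003 + 0 = 0.391
Σ x·lx·mx = 0.995; T = 0.995/0.391 = 2.54476…
r ≈ ln(R0)/T = ln(0.391)/2.54476… = -0.36901… → -0.369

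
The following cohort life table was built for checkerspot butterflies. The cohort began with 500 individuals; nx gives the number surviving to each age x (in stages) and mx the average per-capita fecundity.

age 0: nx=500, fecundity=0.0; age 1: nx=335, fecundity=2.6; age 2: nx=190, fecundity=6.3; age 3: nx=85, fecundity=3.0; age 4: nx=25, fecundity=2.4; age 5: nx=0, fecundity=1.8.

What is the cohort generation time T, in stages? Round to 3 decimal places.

lx = nx/n0 = nx/500: 1, 0.67, 0.38, 0.17, 0.05, 0
lx·mx: 0, 1.742, 2.394, 0.51, 0.12, 0 → R0 = 4.766
x·lx·mx: 0, 1.742, 4.788, 1.53, 0.48, 0 → Σ = 8.54
T = 8.54 / 4.766 = 1.791859… → 1.792

1.792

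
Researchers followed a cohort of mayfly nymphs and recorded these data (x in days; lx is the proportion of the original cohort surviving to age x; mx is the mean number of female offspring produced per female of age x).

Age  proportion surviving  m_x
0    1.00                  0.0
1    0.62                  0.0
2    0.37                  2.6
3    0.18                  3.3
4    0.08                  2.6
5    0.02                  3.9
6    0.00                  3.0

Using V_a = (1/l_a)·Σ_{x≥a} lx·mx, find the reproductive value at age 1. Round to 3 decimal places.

2.971

lx·mx for x ≥ 1: 0, 0.962, 0.594, 0.208, 0.078, 0 → sum = 1.842
V_1 = 1.842 / l_1 = 1.842 / 0.62 = 2.970968… → 2.971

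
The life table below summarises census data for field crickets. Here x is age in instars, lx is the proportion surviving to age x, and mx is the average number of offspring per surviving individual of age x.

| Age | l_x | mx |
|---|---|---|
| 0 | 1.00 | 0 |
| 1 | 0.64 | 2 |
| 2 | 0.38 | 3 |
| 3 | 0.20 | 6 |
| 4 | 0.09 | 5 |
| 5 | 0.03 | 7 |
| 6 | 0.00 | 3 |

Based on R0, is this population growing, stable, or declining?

growing

R0 = Σ lx·mx = 0 + 1.28 + 1.14 + 1.2 + 0.45 + 0.21 + 0 = 4.28
R0 > 1, so the population is growing.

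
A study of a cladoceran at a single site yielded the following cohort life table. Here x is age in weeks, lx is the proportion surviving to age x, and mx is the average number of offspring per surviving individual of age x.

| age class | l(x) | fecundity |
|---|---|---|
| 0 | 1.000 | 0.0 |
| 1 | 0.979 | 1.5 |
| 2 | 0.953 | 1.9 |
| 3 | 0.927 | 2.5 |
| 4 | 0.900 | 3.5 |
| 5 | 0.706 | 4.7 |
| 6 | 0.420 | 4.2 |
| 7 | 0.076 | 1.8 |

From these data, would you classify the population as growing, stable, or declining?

R0 = Σ lx·mx = 0 + 1.4685 + 1.8107 + 2.3175 + 3.15 + 3.3182 + 1.764 + 0.1368 = 13.9657
R0 > 1, so the population is growing.

growing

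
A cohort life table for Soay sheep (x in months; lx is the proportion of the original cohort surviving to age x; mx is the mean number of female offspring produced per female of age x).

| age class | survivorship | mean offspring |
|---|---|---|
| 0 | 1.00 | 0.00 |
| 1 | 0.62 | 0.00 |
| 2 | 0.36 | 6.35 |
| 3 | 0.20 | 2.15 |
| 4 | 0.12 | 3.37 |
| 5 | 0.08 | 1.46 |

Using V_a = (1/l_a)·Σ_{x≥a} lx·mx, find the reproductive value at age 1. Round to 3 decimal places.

lx·mx for x ≥ 1: 0, 2.286, 0.43, 0.4044, 0.1168 → sum = 3.2372
V_1 = 3.2372 / l_1 = 3.2372 / 0.62 = 5.22129… → 5.221

5.221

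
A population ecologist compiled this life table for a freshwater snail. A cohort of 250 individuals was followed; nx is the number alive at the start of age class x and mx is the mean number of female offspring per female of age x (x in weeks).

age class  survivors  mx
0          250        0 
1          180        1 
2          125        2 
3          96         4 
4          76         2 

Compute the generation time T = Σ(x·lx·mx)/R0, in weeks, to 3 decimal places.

lx = nx/n0 = nx/250: 1, 0.72, 0.5, 0.384, 0.304
lx·mx: 0, 0.72, 1, 1.536, 0.608 → R0 = 3.864
x·lx·mx: 0, 0.72, 2, 4.608, 2.432 → Σ = 9.76
T = 9.76 / 3.864 = 2.52588… → 2.526

2.526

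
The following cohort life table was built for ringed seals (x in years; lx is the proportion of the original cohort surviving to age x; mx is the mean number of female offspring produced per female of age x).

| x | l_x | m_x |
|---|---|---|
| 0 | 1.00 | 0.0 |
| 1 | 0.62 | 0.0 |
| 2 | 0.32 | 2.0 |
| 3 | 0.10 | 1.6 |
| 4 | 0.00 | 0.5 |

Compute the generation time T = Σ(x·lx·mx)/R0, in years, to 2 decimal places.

2.20

lx·mx: 0, 0, 0.64, 0.16, 0 → R0 = 0.8
x·lx·mx: 0, 0, 1.28, 0.48, 0 → Σ = 1.76
T = 1.76 / 0.8 = 2.2 → 2.20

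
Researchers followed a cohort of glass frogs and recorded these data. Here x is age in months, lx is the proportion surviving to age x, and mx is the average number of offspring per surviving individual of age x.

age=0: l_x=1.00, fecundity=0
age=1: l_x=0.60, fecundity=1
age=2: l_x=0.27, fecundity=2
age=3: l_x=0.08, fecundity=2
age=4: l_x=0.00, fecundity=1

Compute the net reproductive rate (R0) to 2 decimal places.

1.30

lx·mx by age: 0, 0.6, 0.54, 0.16, 0
R0 = Σ lx·mx = 1.3 → 1.30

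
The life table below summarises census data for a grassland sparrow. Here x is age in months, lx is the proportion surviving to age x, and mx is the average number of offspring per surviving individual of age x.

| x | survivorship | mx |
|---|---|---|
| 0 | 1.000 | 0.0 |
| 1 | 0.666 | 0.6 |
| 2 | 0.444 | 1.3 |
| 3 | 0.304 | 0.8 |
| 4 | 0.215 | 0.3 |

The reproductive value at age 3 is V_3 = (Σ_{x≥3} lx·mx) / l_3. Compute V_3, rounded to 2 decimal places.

lx·mx for x ≥ 3: 0.2432, 0.0645 → sum = 0.3077
V_3 = 0.3077 / l_3 = 0.3077 / 0.304 = 1.012171… → 1.01

1.01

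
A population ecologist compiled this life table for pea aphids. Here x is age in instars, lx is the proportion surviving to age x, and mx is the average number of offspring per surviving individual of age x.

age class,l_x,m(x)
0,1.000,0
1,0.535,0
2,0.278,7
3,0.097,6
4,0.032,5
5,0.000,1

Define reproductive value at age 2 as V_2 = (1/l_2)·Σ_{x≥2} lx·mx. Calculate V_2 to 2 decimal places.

lx·mx for x ≥ 2: 1.946, 0.582, 0.16, 0 → sum = 2.688
V_2 = 2.688 / l_2 = 2.688 / 0.278 = 9.669065… → 9.67

9.67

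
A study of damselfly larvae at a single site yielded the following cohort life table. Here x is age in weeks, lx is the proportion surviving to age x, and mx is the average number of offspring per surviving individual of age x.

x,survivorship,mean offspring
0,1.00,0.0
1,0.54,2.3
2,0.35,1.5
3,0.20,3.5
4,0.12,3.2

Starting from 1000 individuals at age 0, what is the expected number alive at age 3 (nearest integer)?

200

Expected survivors = N0 · l_3 = 1000 × 0.20 = 200 → 200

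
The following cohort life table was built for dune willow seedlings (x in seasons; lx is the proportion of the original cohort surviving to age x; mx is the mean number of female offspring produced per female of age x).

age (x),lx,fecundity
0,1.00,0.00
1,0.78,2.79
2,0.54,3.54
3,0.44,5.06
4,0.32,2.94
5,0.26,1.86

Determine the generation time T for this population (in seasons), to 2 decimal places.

lx·mx: 0, 2.1762, 1.9116, 2.2264, 0.9408, 0.4836 → R0 = 7.7386
x·lx·mx: 0, 2.1762, 3.8232, 6.6792, 3.7632, 2.418 → Σ = 18.8598
T = 18.8598 / 7.7386 = 2.437107… → 2.44

2.44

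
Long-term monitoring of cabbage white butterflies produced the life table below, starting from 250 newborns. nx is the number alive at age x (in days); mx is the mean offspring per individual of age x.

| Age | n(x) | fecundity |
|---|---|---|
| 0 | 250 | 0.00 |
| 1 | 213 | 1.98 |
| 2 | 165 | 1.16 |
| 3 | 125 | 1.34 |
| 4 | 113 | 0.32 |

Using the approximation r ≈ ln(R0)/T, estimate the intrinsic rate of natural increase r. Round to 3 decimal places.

lx = nx/n0 = nx/250: 1, 0.852, 0.66, 0.5, 0.452
R0 = Σ lx·mx = 0 + 1.68696 + 0.7656 + 0.67 + 0.14464 = 3.2672
Σ x·lx·mx = 5.80672; T = 5.80672/3.2672 = 1.77728…
r ≈ ln(R0)/T = ln(3.2672)/1.77728… = 0.66615… → 0.666

0.666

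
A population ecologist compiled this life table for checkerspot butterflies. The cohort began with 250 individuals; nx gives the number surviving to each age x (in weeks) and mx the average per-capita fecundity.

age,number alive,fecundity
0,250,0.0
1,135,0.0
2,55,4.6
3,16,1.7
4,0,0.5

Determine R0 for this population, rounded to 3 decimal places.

1.121

lx = nx/n0 = nx/250: 1, 0.54, 0.22, 0.064, 0
lx·mx by age: 0, 0, 1.012, 0.1088, 0
R0 = Σ lx·mx = 1.1208 → 1.121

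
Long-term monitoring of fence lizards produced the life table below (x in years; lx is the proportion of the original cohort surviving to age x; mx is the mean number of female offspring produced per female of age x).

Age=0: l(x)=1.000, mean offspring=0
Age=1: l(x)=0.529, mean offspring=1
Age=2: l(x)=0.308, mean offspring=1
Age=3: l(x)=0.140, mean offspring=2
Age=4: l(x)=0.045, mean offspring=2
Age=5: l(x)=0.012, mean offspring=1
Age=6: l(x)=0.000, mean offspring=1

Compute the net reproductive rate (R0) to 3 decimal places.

1.219

lx·mx by age: 0, 0.529, 0.308, 0.28, 0.09, 0.012, 0
R0 = Σ lx·mx = 1.219 → 1.219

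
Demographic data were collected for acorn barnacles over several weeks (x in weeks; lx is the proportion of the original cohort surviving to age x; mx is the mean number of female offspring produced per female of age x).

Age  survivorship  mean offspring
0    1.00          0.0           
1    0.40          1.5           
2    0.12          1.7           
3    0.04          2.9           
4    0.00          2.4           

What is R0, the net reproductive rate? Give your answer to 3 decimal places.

0.920

lx·mx by age: 0, 0.6, 0.204, 0.116, 0
R0 = Σ lx·mx = 0.92 → 0.920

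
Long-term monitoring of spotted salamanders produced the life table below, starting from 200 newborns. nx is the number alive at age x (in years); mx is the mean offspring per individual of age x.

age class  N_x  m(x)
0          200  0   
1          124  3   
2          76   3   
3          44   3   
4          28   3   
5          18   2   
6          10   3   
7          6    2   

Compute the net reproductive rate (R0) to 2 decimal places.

4.47

lx = nx/n0 = nx/200: 1, 0.62, 0.38, 0.22, 0.14, 0.09, 0.05, 0.03
lx·mx by age: 0, 1.86, 1.14, 0.66, 0.42, 0.18, 0.15, 0.06
R0 = Σ lx·mx = 4.47 → 4.47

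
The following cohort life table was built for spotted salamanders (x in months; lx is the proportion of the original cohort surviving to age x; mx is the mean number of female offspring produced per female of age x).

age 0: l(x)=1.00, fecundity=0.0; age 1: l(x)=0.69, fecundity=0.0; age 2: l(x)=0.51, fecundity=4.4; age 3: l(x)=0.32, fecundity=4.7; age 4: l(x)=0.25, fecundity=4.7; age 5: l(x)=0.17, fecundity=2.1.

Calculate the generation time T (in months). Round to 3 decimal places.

2.933

lx·mx: 0, 0, 2.244, 1.504, 1.175, 0.357 → R0 = 5.28
x·lx·mx: 0, 0, 4.488, 4.512, 4.7, 1.785 → Σ = 15.485
T = 15.485 / 5.28 = 2.932765… → 2.933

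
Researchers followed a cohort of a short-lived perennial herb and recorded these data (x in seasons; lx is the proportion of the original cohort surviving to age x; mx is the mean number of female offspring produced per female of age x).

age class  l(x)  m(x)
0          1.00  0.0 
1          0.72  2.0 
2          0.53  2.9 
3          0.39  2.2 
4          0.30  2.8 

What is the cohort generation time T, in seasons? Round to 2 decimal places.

lx·mx: 0, 1.44, 1.537, 0.858, 0.84 → R0 = 4.675
x·lx·mx: 0, 1.44, 3.074, 2.574, 3.36 → Σ = 10.448
T = 10.448 / 4.675 = 2.234866… → 2.23

2.23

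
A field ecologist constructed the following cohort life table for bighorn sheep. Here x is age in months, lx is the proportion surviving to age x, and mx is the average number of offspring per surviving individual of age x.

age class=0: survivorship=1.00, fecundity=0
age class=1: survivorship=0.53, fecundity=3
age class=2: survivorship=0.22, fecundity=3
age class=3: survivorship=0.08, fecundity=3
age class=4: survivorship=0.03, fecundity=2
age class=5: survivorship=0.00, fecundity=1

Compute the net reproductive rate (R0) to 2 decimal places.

2.55

lx·mx by age: 0, 1.59, 0.66, 0.24, 0.06, 0
R0 = Σ lx·mx = 2.55 → 2.55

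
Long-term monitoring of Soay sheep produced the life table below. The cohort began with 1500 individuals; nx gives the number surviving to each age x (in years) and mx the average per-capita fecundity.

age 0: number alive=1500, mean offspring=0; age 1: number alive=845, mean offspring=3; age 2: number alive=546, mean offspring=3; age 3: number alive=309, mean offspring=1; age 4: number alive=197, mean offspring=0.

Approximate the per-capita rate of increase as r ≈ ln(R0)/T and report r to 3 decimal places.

lx = nx/n0 = nx/1500: 1, 0.56333…, 0.364, 0.206, 0.13133…
R0 = Σ lx·mx = 0 + 1.69… + 1.092 + 0.206 + 0 = 2.988…
Σ x·lx·mx = 4.492…; T = 4.492…/2.988… = 1.50335…
r ≈ ln(R0)/T = ln(2.988…)/1.50335… = 0.72811… → 0.728

0.728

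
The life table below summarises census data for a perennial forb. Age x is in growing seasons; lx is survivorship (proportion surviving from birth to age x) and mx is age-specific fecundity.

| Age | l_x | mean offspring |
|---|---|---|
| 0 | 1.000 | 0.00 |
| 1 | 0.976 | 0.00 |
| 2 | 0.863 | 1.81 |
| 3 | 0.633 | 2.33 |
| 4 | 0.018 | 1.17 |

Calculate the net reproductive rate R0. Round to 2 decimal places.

3.06

lx·mx by age: 0, 0, 1.56203, 1.47489, 0.02106
R0 = Σ lx·mx = 3.05798 → 3.06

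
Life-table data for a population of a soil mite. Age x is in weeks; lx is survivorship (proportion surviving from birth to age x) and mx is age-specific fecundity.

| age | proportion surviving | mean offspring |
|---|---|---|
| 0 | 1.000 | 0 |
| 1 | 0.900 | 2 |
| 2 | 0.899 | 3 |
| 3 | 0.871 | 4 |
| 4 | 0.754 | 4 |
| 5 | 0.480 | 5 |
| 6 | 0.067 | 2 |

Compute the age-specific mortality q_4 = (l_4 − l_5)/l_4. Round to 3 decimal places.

0.363

q_4 = (l_4 − l_5) / l_4 = (0.754 − 0.48) / 0.754
     = 0.274 / 0.754 = 0.363395… → 0.363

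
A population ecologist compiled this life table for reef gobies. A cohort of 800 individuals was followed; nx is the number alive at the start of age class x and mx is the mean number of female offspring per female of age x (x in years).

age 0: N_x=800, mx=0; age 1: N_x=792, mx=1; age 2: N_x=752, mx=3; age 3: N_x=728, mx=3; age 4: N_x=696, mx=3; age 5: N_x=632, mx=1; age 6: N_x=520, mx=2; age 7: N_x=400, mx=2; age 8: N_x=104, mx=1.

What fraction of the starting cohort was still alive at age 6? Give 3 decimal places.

0.650

l_6 = n_6/n_0 = 520/800 = 0.65 → 0.650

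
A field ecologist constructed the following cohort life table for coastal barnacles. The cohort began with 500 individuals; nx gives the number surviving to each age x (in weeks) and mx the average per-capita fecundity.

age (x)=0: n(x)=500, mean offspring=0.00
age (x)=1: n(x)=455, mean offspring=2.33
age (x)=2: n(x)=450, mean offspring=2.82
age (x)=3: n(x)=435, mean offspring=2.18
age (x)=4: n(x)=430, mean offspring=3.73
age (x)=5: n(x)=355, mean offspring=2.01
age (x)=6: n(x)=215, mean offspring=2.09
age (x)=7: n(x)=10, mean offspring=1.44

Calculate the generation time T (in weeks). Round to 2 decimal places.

3.17

lx = nx/n0 = nx/500: 1, 0.91, 0.9, 0.87, 0.86, 0.71, 0.43, 0.02
lx·mx: 0, 2.1203, 2.538, 1.8966, 3.2078, 1.4271, 0.8987, 0.0288 → R0 = 12.1173
x·lx·mx: 0, 2.1203, 5.076, 5.6898, 12.8312, 7.1355, 5.3922, 0.2016 → Σ = 38.4466
T = 38.4466 / 12.1173 = 3.172869… → 3.17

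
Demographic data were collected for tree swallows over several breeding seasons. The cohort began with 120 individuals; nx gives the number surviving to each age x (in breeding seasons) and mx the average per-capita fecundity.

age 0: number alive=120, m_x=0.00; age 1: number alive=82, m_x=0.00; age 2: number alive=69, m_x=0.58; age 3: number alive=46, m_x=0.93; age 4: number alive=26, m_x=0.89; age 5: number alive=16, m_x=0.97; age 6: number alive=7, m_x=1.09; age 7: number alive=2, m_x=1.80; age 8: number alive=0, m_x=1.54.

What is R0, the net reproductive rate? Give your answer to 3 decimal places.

1.106

lx = nx/n0 = nx/120: 1, 0.68333…, 0.575, 0.38333…, 0.21667…, 0.13333…, 0.05833…, 0.01667…, 0
lx·mx by age: 0, 0, 0.3335, 0.3565…, 0.192833…, 0.129333…, 0.063583…, 0.03…, 0
R0 = Σ lx·mx = 1.10575… → 1.106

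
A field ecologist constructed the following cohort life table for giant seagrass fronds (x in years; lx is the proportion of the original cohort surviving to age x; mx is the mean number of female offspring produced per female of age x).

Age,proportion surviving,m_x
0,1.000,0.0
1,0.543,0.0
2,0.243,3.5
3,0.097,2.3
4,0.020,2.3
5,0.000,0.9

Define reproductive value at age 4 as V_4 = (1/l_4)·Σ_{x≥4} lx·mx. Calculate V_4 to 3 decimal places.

2.300

lx·mx for x ≥ 4: 0.046, 0 → sum = 0.046
V_4 = 0.046 / l_4 = 0.046 / 0.02 = 2.3 → 2.300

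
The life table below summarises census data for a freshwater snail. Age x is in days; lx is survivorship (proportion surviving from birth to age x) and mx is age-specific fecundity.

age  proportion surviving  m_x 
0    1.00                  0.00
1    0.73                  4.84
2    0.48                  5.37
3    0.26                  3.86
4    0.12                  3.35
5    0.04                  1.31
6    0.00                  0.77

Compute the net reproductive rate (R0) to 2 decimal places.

lx·mx by age: 0, 3.5332, 2.5776, 1.0036, 0.402, 0.0524, 0
R0 = Σ lx·mx = 7.5688 → 7.57

7.57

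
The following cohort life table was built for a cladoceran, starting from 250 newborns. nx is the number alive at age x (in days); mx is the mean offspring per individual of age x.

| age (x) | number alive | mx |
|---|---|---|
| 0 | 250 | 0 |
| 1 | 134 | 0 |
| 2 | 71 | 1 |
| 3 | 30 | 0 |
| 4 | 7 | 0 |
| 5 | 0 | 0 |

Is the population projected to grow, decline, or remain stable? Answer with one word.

lx = nx/n0 = nx/250: 1, 0.536, 0.284, 0.12, 0.028, 0
R0 = Σ lx·mx = 0 + 0 + 0.284 + 0 + 0 + 0 = 0.284
R0 < 1, so the population is declining.

declining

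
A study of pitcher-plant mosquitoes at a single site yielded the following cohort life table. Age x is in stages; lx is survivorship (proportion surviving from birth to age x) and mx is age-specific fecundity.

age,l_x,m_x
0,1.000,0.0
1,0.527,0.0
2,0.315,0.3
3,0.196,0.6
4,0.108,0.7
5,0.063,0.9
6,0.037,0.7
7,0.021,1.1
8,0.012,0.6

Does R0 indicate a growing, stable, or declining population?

declining

R0 = Σ lx·mx = 0 + 0 + 0.0945 + 0.1176 + 0.0756 + 0.0567 + 0.0259 + 0.0231 + 0.0072 = 0.4006
R0 < 1, so the population is declining.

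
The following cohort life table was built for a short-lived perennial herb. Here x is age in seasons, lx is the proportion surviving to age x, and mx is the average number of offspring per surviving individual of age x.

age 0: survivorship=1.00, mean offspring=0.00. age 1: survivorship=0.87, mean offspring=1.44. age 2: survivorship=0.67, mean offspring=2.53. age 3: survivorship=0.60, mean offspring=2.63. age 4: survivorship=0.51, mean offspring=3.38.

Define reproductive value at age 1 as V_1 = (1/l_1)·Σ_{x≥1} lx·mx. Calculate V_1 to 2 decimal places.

lx·mx for x ≥ 1: 1.2528, 1.6951, 1.578, 1.7238 → sum = 6.2497
V_1 = 6.2497 / l_1 = 6.2497 / 0.87 = 7.183563… → 7.18

7.18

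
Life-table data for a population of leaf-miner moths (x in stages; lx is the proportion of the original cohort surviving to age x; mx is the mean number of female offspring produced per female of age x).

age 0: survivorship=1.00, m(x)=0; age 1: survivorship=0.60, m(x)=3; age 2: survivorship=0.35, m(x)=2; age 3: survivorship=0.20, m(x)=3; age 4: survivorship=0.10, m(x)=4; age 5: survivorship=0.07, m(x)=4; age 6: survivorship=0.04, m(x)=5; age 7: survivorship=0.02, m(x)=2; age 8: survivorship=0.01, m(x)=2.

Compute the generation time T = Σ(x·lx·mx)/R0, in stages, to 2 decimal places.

2.39

lx·mx: 0, 1.8, 0.7, 0.6, 0.4, 0.28, 0.2, 0.04, 0.02 → R0 = 4.04
x·lx·mx: 0, 1.8, 1.4, 1.8, 1.6, 1.4, 1.2, 0.28, 0.16 → Σ = 9.64
T = 9.64 / 4.04 = 2.386139… → 2.39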